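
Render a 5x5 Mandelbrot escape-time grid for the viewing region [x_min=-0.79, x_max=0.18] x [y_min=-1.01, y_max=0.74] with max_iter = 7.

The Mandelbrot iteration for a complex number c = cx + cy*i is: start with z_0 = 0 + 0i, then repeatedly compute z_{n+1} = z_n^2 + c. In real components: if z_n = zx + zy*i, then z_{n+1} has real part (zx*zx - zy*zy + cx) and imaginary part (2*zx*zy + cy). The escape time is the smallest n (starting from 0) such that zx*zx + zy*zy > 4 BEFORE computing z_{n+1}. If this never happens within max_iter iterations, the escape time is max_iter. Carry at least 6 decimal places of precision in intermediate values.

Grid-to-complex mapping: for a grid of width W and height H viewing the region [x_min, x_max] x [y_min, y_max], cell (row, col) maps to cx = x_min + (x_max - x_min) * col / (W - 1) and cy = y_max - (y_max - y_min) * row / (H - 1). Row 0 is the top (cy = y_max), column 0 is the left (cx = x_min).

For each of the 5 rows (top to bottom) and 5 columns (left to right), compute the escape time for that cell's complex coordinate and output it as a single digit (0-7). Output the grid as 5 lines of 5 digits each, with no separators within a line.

Answer: 46776
77777
77777
57777
34574

Derivation:
(row=0, col=0): c = -0.7900 + 0.7400i → escape time 4
(row=0, col=1): c = -0.5475 + 0.7400i → escape time 6
(row=0, col=2): c = -0.3050 + 0.7400i → escape time 7
(row=0, col=3): c = -0.0625 + 0.7400i → escape time 7
(row=0, col=4): c = 0.1800 + 0.7400i → escape time 6
(row=1, col=0): c = -0.7900 + 0.3025i → escape time 7
(row=1, col=1): c = -0.5475 + 0.3025i → escape time 7
(row=1, col=2): c = -0.3050 + 0.3025i → escape time 7
(row=1, col=3): c = -0.0625 + 0.3025i → escape time 7
(row=1, col=4): c = 0.1800 + 0.3025i → escape time 7
(row=2, col=0): c = -0.7900 + -0.1350i → escape time 7
(row=2, col=1): c = -0.5475 + -0.1350i → escape time 7
(row=2, col=2): c = -0.3050 + -0.1350i → escape time 7
(row=2, col=3): c = -0.0625 + -0.1350i → escape time 7
(row=2, col=4): c = 0.1800 + -0.1350i → escape time 7
(row=3, col=0): c = -0.7900 + -0.5725i → escape time 5
(row=3, col=1): c = -0.5475 + -0.5725i → escape time 7
(row=3, col=2): c = -0.3050 + -0.5725i → escape time 7
(row=3, col=3): c = -0.0625 + -0.5725i → escape time 7
(row=3, col=4): c = 0.1800 + -0.5725i → escape time 7
(row=4, col=0): c = -0.7900 + -1.0100i → escape time 3
(row=4, col=1): c = -0.5475 + -1.0100i → escape time 4
(row=4, col=2): c = -0.3050 + -1.0100i → escape time 5
(row=4, col=3): c = -0.0625 + -1.0100i → escape time 7
(row=4, col=4): c = 0.1800 + -1.0100i → escape time 4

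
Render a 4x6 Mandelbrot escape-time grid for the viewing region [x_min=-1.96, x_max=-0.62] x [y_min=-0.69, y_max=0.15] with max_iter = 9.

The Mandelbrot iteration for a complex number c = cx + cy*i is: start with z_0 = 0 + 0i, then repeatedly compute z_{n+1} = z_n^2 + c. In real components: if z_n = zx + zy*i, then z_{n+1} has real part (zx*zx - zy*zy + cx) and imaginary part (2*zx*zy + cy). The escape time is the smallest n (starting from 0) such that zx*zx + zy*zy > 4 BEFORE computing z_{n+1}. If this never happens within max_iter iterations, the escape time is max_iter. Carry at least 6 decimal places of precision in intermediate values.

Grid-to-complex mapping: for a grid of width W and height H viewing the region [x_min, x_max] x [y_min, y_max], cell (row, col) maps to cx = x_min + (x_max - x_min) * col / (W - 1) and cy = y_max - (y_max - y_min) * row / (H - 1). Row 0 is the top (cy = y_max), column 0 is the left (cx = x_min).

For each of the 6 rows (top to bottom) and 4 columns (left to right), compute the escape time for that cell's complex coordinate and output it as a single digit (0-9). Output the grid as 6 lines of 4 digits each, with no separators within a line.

Answer: 4699
5999
3599
2499
1359
1339

Derivation:
(row=0, col=0): c = -1.9600 + 0.1500i → escape time 4
(row=0, col=1): c = -1.5133 + 0.1500i → escape time 6
(row=0, col=2): c = -1.0667 + 0.1500i → escape time 9
(row=0, col=3): c = -0.6200 + 0.1500i → escape time 9
(row=1, col=0): c = -1.9600 + -0.0180i → escape time 5
(row=1, col=1): c = -1.5133 + -0.0180i → escape time 9
(row=1, col=2): c = -1.0667 + -0.0180i → escape time 9
(row=1, col=3): c = -0.6200 + -0.0180i → escape time 9
(row=2, col=0): c = -1.9600 + -0.1860i → escape time 3
(row=2, col=1): c = -1.5133 + -0.1860i → escape time 5
(row=2, col=2): c = -1.0667 + -0.1860i → escape time 9
(row=2, col=3): c = -0.6200 + -0.1860i → escape time 9
(row=3, col=0): c = -1.9600 + -0.3540i → escape time 2
(row=3, col=1): c = -1.5133 + -0.3540i → escape time 4
(row=3, col=2): c = -1.0667 + -0.3540i → escape time 9
(row=3, col=3): c = -0.6200 + -0.3540i → escape time 9
(row=4, col=0): c = -1.9600 + -0.5220i → escape time 1
(row=4, col=1): c = -1.5133 + -0.5220i → escape time 3
(row=4, col=2): c = -1.0667 + -0.5220i → escape time 5
(row=4, col=3): c = -0.6200 + -0.5220i → escape time 9
(row=5, col=0): c = -1.9600 + -0.6900i → escape time 1
(row=5, col=1): c = -1.5133 + -0.6900i → escape time 3
(row=5, col=2): c = -1.0667 + -0.6900i → escape time 3
(row=5, col=3): c = -0.6200 + -0.6900i → escape time 9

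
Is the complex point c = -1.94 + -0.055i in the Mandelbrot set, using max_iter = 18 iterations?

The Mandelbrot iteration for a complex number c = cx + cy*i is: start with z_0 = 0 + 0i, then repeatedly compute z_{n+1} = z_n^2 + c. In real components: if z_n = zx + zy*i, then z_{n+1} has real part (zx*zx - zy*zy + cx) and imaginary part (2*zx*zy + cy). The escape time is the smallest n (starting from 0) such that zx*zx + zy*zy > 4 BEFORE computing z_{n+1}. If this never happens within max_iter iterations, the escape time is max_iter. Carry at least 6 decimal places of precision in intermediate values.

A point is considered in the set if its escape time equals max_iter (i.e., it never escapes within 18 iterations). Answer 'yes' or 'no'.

z_0 = 0 + 0i, c = -1.9400 + -0.0550i
Iter 1: z = -1.9400 + -0.0550i, |z|^2 = 3.7666
Iter 2: z = 1.8206 + 0.1584i, |z|^2 = 3.3396
Iter 3: z = 1.3494 + 0.5218i, |z|^2 = 2.0931
Iter 4: z = -0.3913 + 1.3531i, |z|^2 = 1.9841
Iter 5: z = -3.6178 + -1.1141i, |z|^2 = 14.3296
Escaped at iteration 5

Answer: no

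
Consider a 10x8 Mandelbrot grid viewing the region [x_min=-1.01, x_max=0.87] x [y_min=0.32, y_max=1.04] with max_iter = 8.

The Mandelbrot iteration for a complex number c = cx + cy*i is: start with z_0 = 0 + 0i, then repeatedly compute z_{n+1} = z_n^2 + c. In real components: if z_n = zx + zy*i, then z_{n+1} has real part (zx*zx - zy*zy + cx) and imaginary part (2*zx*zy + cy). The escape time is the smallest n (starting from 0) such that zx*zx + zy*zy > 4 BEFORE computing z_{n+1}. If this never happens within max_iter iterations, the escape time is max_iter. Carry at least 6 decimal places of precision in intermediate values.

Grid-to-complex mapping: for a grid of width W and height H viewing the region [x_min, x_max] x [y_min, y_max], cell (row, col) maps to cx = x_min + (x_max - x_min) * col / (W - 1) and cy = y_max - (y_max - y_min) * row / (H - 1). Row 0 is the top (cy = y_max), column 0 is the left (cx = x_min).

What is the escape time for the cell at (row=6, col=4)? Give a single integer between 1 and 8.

z_0 = 0 + 0i, c = -0.1744 + 0.4229i
Iter 1: z = -0.1744 + 0.4229i, |z|^2 = 0.2092
Iter 2: z = -0.3228 + 0.2753i, |z|^2 = 0.1800
Iter 3: z = -0.1460 + 0.2451i, |z|^2 = 0.0814
Iter 4: z = -0.2132 + 0.3513i, |z|^2 = 0.1688
Iter 5: z = -0.2524 + 0.2731i, |z|^2 = 0.1383
Iter 6: z = -0.1853 + 0.2850i, |z|^2 = 0.1156
Iter 7: z = -0.2213 + 0.3172i, |z|^2 = 0.1496

Answer: 8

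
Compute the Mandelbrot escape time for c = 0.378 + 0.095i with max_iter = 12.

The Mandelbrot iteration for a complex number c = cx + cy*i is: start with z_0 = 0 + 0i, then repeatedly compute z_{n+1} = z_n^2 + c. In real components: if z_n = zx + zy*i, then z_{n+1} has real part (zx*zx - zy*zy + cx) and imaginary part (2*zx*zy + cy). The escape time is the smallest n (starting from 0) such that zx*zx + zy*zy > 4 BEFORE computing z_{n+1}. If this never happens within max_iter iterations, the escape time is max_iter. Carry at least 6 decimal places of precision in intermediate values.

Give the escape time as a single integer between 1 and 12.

z_0 = 0 + 0i, c = 0.3780 + 0.0950i
Iter 1: z = 0.3780 + 0.0950i, |z|^2 = 0.1519
Iter 2: z = 0.5119 + 0.1668i, |z|^2 = 0.2898
Iter 3: z = 0.6122 + 0.2658i, |z|^2 = 0.4454
Iter 4: z = 0.6821 + 0.4204i, |z|^2 = 0.6420
Iter 5: z = 0.6665 + 0.6685i, |z|^2 = 0.8912
Iter 6: z = 0.3754 + 0.9862i, |z|^2 = 1.1135
Iter 7: z = -0.4537 + 0.8354i, |z|^2 = 0.9037
Iter 8: z = -0.1140 + -0.6630i, |z|^2 = 0.4526
Iter 9: z = -0.0486 + 0.2461i, |z|^2 = 0.0629
Iter 10: z = 0.3198 + 0.0711i, |z|^2 = 0.1073
Iter 11: z = 0.4752 + 0.1405i, |z|^2 = 0.2456

Answer: 12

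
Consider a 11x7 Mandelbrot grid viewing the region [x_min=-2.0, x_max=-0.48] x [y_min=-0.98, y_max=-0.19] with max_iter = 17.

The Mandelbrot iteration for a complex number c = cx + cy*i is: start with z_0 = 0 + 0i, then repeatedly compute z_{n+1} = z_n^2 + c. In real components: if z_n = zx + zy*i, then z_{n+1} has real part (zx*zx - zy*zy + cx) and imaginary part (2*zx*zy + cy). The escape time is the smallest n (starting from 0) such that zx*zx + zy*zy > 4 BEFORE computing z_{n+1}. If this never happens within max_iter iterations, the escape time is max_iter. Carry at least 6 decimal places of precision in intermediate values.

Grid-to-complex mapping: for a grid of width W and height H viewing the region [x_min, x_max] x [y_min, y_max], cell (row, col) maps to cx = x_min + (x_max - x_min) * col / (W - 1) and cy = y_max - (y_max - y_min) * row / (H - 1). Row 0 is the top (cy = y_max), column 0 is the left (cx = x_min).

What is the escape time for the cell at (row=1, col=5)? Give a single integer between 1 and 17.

Answer: 17

Derivation:
z_0 = 0 + 0i, c = -1.2400 + -0.3217i
Iter 1: z = -1.2400 + -0.3217i, |z|^2 = 1.6411
Iter 2: z = 0.1941 + 0.4761i, |z|^2 = 0.2643
Iter 3: z = -1.4290 + -0.1368i, |z|^2 = 2.0606
Iter 4: z = 0.7832 + 0.0694i, |z|^2 = 0.6182
Iter 5: z = -0.6314 + -0.2130i, |z|^2 = 0.4441
Iter 6: z = -0.8867 + -0.0527i, |z|^2 = 0.7889
Iter 7: z = -0.4566 + -0.2283i, |z|^2 = 0.2606
Iter 8: z = -1.0836 + -0.1132i, |z|^2 = 1.1870
Iter 9: z = -0.0786 + -0.0763i, |z|^2 = 0.0120
Iter 10: z = -1.2396 + -0.3097i, |z|^2 = 1.6326
Iter 11: z = 0.2008 + 0.4461i, |z|^2 = 0.2393
Iter 12: z = -1.3987 + -0.1425i, |z|^2 = 1.9766
Iter 13: z = 0.6960 + 0.0770i, |z|^2 = 0.4903
Iter 14: z = -0.7615 + -0.2145i, |z|^2 = 0.6260
Iter 15: z = -0.7061 + 0.0051i, |z|^2 = 0.4986
Iter 16: z = -0.7415 + -0.3288i, |z|^2 = 0.6579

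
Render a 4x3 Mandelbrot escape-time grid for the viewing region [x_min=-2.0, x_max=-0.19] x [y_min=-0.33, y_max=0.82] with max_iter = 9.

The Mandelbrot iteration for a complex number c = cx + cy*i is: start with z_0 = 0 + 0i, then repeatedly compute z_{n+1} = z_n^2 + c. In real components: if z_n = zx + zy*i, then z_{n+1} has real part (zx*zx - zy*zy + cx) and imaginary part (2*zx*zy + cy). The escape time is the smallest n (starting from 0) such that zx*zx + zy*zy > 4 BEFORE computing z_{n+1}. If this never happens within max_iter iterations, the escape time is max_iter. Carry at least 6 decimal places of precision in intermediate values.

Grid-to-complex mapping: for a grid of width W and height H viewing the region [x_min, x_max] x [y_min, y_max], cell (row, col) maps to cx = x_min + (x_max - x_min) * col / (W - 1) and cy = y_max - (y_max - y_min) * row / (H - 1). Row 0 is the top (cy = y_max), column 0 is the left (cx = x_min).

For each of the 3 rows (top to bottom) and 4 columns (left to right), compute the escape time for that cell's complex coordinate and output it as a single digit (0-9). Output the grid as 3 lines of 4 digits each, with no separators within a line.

Answer: 1349
1699
1599

Derivation:
(row=0, col=0): c = -2.0000 + 0.8200i → escape time 1
(row=0, col=1): c = -1.3967 + 0.8200i → escape time 3
(row=0, col=2): c = -0.7933 + 0.8200i → escape time 4
(row=0, col=3): c = -0.1900 + 0.8200i → escape time 9
(row=1, col=0): c = -2.0000 + 0.2450i → escape time 1
(row=1, col=1): c = -1.3967 + 0.2450i → escape time 6
(row=1, col=2): c = -0.7933 + 0.2450i → escape time 9
(row=1, col=3): c = -0.1900 + 0.2450i → escape time 9
(row=2, col=0): c = -2.0000 + -0.3300i → escape time 1
(row=2, col=1): c = -1.3967 + -0.3300i → escape time 5
(row=2, col=2): c = -0.7933 + -0.3300i → escape time 9
(row=2, col=3): c = -0.1900 + -0.3300i → escape time 9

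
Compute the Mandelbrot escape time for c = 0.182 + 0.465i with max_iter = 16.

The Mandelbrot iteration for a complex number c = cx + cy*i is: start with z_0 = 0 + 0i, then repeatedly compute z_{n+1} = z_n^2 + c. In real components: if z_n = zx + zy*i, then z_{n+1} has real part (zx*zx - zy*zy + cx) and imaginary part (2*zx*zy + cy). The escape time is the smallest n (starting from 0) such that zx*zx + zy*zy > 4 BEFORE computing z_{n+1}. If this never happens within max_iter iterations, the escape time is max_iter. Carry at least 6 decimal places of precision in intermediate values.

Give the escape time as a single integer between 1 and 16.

z_0 = 0 + 0i, c = 0.1820 + 0.4650i
Iter 1: z = 0.1820 + 0.4650i, |z|^2 = 0.2493
Iter 2: z = -0.0011 + 0.6343i, |z|^2 = 0.4023
Iter 3: z = -0.2203 + 0.4636i, |z|^2 = 0.2635
Iter 4: z = 0.0156 + 0.2608i, |z|^2 = 0.0682
Iter 5: z = 0.1143 + 0.4731i, |z|^2 = 0.2369
Iter 6: z = -0.0288 + 0.5731i, |z|^2 = 0.3293
Iter 7: z = -0.1456 + 0.4320i, |z|^2 = 0.2078
Iter 8: z = 0.0166 + 0.3392i, |z|^2 = 0.1153
Iter 9: z = 0.0672 + 0.4763i, |z|^2 = 0.2313
Iter 10: z = -0.0403 + 0.5290i, |z|^2 = 0.2815
Iter 11: z = -0.0963 + 0.4224i, |z|^2 = 0.1877
Iter 12: z = 0.0129 + 0.3837i, |z|^2 = 0.1474
Iter 13: z = 0.0349 + 0.4749i, |z|^2 = 0.2267
Iter 14: z = -0.0423 + 0.4982i, |z|^2 = 0.2500
Iter 15: z = -0.0644 + 0.4229i, |z|^2 = 0.1830

Answer: 16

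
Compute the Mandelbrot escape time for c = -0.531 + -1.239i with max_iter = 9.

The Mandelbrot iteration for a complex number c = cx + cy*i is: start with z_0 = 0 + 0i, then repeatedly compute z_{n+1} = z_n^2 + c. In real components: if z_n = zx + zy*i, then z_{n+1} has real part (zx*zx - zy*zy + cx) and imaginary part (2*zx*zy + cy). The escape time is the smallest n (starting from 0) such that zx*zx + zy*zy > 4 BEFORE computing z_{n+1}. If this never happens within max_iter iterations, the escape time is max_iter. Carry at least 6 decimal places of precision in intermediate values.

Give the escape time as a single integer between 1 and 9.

Answer: 3

Derivation:
z_0 = 0 + 0i, c = -0.5310 + -1.2390i
Iter 1: z = -0.5310 + -1.2390i, |z|^2 = 1.8171
Iter 2: z = -1.7842 + 0.0768i, |z|^2 = 3.1891
Iter 3: z = 2.6463 + -1.5131i, |z|^2 = 9.2925
Escaped at iteration 3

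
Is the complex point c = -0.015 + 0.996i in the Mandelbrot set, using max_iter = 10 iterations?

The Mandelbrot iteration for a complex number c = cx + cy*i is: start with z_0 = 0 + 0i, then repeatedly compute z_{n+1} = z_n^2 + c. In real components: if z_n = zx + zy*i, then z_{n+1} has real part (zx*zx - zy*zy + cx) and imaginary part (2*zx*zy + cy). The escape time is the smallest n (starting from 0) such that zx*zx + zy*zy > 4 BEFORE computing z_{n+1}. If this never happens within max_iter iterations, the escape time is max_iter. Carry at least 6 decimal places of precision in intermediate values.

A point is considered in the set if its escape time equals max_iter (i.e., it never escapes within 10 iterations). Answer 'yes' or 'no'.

Answer: yes

Derivation:
z_0 = 0 + 0i, c = -0.0150 + 0.9960i
Iter 1: z = -0.0150 + 0.9960i, |z|^2 = 0.9922
Iter 2: z = -1.0068 + 0.9661i, |z|^2 = 1.9470
Iter 3: z = 0.0652 + -0.9494i, |z|^2 = 0.9055
Iter 4: z = -0.9120 + 0.8721i, |z|^2 = 1.5924
Iter 5: z = 0.0562 + -0.5948i, |z|^2 = 0.3570
Iter 6: z = -0.3656 + 0.9291i, |z|^2 = 0.9970
Iter 7: z = -0.7446 + 0.3165i, |z|^2 = 0.6546
Iter 8: z = 0.4393 + 0.5246i, |z|^2 = 0.4682
Iter 9: z = -0.0973 + 1.4569i, |z|^2 = 2.1320
Did not escape in 10 iterations → in set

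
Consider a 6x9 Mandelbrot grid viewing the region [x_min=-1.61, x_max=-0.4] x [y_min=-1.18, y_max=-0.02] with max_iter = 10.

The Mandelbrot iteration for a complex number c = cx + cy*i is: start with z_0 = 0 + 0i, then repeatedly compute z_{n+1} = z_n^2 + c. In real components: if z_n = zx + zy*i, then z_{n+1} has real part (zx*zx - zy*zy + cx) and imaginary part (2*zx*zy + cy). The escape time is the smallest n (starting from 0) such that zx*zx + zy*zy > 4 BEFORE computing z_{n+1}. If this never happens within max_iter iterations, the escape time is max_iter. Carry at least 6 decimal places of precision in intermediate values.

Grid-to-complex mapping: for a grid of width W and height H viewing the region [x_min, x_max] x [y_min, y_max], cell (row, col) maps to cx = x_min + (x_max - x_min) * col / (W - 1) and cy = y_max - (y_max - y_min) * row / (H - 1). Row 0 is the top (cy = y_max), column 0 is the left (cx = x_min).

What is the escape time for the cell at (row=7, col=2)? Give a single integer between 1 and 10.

Answer: 3

Derivation:
z_0 = 0 + 0i, c = -1.1260 + -1.0350i
Iter 1: z = -1.1260 + -1.0350i, |z|^2 = 2.3391
Iter 2: z = -0.9293 + 1.2958i, |z|^2 = 2.5428
Iter 3: z = -1.9415 + -3.4435i, |z|^2 = 15.6272
Escaped at iteration 3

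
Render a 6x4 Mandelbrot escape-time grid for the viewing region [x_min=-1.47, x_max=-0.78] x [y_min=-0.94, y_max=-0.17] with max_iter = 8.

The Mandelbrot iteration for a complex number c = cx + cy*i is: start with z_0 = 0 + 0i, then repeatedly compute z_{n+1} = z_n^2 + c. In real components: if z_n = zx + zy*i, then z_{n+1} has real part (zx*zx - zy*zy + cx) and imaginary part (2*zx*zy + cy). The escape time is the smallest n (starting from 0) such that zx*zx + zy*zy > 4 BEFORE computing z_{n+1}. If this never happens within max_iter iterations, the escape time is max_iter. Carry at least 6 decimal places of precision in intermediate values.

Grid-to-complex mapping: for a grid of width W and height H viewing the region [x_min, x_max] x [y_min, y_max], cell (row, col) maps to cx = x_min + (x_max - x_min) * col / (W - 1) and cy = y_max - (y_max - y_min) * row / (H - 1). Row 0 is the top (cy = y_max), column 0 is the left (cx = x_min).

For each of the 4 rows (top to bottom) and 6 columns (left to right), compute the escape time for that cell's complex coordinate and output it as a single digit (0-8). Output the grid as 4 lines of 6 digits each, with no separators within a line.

(row=0, col=0): c = -1.4700 + -0.1700i → escape time 5
(row=0, col=1): c = -1.3320 + -0.1700i → escape time 8
(row=0, col=2): c = -1.1940 + -0.1700i → escape time 8
(row=0, col=3): c = -1.0560 + -0.1700i → escape time 8
(row=0, col=4): c = -0.9180 + -0.1700i → escape time 8
(row=0, col=5): c = -0.7800 + -0.1700i → escape time 8
(row=1, col=0): c = -1.4700 + -0.4267i → escape time 4
(row=1, col=1): c = -1.3320 + -0.4267i → escape time 5
(row=1, col=2): c = -1.1940 + -0.4267i → escape time 6
(row=1, col=3): c = -1.0560 + -0.4267i → escape time 6
(row=1, col=4): c = -0.9180 + -0.4267i → escape time 6
(row=1, col=5): c = -0.7800 + -0.4267i → escape time 7
(row=2, col=0): c = -1.4700 + -0.6833i → escape time 3
(row=2, col=1): c = -1.3320 + -0.6833i → escape time 3
(row=2, col=2): c = -1.1940 + -0.6833i → escape time 3
(row=2, col=3): c = -1.0560 + -0.6833i → escape time 4
(row=2, col=4): c = -0.9180 + -0.6833i → escape time 4
(row=2, col=5): c = -0.7800 + -0.6833i → escape time 5
(row=3, col=0): c = -1.4700 + -0.9400i → escape time 3
(row=3, col=1): c = -1.3320 + -0.9400i → escape time 3
(row=3, col=2): c = -1.1940 + -0.9400i → escape time 3
(row=3, col=3): c = -1.0560 + -0.9400i → escape time 3
(row=3, col=4): c = -0.9180 + -0.9400i → escape time 3
(row=3, col=5): c = -0.7800 + -0.9400i → escape time 3

Answer: 588888
456667
333445
333333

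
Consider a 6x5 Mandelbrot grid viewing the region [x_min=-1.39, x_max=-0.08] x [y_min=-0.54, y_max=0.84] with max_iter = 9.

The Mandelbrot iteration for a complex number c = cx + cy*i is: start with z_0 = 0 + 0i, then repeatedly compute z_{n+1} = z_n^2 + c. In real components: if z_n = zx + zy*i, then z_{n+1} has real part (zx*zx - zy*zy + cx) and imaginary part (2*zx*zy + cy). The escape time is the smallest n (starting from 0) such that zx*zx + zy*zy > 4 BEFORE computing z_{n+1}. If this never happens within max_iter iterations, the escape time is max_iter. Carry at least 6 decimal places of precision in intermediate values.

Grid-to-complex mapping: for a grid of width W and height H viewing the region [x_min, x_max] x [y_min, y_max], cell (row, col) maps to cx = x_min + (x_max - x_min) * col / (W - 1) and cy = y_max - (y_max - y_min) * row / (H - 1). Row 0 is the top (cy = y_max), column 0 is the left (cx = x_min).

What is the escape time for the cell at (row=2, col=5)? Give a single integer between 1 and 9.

Answer: 9

Derivation:
z_0 = 0 + 0i, c = -0.0800 + 0.1500i
Iter 1: z = -0.0800 + 0.1500i, |z|^2 = 0.0289
Iter 2: z = -0.0961 + 0.1260i, |z|^2 = 0.0251
Iter 3: z = -0.0866 + 0.1258i, |z|^2 = 0.0233
Iter 4: z = -0.0883 + 0.1282i, |z|^2 = 0.0242
Iter 5: z = -0.0886 + 0.1274i, |z|^2 = 0.0241
Iter 6: z = -0.0884 + 0.1274i, |z|^2 = 0.0240
Iter 7: z = -0.0884 + 0.1275i, |z|^2 = 0.0241
Iter 8: z = -0.0884 + 0.1275i, |z|^2 = 0.0241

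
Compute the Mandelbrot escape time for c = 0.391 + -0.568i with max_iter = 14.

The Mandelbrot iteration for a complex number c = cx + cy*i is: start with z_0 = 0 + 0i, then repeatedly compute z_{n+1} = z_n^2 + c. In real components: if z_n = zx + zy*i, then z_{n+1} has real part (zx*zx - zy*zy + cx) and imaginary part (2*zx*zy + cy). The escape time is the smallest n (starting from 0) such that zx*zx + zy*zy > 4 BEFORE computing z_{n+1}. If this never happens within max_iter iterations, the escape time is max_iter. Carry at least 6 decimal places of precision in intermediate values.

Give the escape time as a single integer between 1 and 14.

Answer: 14

Derivation:
z_0 = 0 + 0i, c = 0.3910 + -0.5680i
Iter 1: z = 0.3910 + -0.5680i, |z|^2 = 0.4755
Iter 2: z = 0.2213 + -1.0122i, |z|^2 = 1.0735
Iter 3: z = -0.5845 + -1.0159i, |z|^2 = 1.3738
Iter 4: z = -0.2994 + 0.6197i, |z|^2 = 0.4736
Iter 5: z = 0.0966 + -0.9390i, |z|^2 = 0.8911
Iter 6: z = -0.4814 + -0.7494i, |z|^2 = 0.7934
Iter 7: z = 0.0611 + 0.1536i, |z|^2 = 0.0273
Iter 8: z = 0.3711 + -0.5492i, |z|^2 = 0.4394
Iter 9: z = 0.2271 + -0.9757i, |z|^2 = 1.0035
Iter 10: z = -0.5094 + -1.0111i, |z|^2 = 1.2819
Iter 11: z = -0.3719 + 0.4621i, |z|^2 = 0.3519
Iter 12: z = 0.3158 + -0.9118i, |z|^2 = 0.9310
Iter 13: z = -0.3406 + -1.1438i, |z|^2 = 1.4244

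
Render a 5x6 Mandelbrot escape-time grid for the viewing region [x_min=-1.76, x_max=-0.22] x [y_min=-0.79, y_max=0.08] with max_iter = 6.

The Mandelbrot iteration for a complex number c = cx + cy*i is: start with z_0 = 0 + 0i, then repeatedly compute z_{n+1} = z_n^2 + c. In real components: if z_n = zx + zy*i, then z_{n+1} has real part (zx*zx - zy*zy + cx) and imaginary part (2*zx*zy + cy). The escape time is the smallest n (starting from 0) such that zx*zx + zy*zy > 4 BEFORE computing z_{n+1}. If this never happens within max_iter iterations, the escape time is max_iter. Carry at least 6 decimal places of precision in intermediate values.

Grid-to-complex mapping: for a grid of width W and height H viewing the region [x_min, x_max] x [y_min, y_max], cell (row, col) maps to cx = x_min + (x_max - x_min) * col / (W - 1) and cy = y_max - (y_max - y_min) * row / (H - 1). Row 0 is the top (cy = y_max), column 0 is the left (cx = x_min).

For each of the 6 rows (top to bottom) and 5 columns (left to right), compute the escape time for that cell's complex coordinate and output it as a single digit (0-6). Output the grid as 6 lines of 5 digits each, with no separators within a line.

Answer: 56666
46666
46666
34566
33466
23346

Derivation:
(row=0, col=0): c = -1.7600 + 0.0800i → escape time 5
(row=0, col=1): c = -1.3750 + 0.0800i → escape time 6
(row=0, col=2): c = -0.9900 + 0.0800i → escape time 6
(row=0, col=3): c = -0.6050 + 0.0800i → escape time 6
(row=0, col=4): c = -0.2200 + 0.0800i → escape time 6
(row=1, col=0): c = -1.7600 + -0.0940i → escape time 4
(row=1, col=1): c = -1.3750 + -0.0940i → escape time 6
(row=1, col=2): c = -0.9900 + -0.0940i → escape time 6
(row=1, col=3): c = -0.6050 + -0.0940i → escape time 6
(row=1, col=4): c = -0.2200 + -0.0940i → escape time 6
(row=2, col=0): c = -1.7600 + -0.2680i → escape time 4
(row=2, col=1): c = -1.3750 + -0.2680i → escape time 6
(row=2, col=2): c = -0.9900 + -0.2680i → escape time 6
(row=2, col=3): c = -0.6050 + -0.2680i → escape time 6
(row=2, col=4): c = -0.2200 + -0.2680i → escape time 6
(row=3, col=0): c = -1.7600 + -0.4420i → escape time 3
(row=3, col=1): c = -1.3750 + -0.4420i → escape time 4
(row=3, col=2): c = -0.9900 + -0.4420i → escape time 5
(row=3, col=3): c = -0.6050 + -0.4420i → escape time 6
(row=3, col=4): c = -0.2200 + -0.4420i → escape time 6
(row=4, col=0): c = -1.7600 + -0.6160i → escape time 3
(row=4, col=1): c = -1.3750 + -0.6160i → escape time 3
(row=4, col=2): c = -0.9900 + -0.6160i → escape time 4
(row=4, col=3): c = -0.6050 + -0.6160i → escape time 6
(row=4, col=4): c = -0.2200 + -0.6160i → escape time 6
(row=5, col=0): c = -1.7600 + -0.7900i → escape time 2
(row=5, col=1): c = -1.3750 + -0.7900i → escape time 3
(row=5, col=2): c = -0.9900 + -0.7900i → escape time 3
(row=5, col=3): c = -0.6050 + -0.7900i → escape time 4
(row=5, col=4): c = -0.2200 + -0.7900i → escape time 6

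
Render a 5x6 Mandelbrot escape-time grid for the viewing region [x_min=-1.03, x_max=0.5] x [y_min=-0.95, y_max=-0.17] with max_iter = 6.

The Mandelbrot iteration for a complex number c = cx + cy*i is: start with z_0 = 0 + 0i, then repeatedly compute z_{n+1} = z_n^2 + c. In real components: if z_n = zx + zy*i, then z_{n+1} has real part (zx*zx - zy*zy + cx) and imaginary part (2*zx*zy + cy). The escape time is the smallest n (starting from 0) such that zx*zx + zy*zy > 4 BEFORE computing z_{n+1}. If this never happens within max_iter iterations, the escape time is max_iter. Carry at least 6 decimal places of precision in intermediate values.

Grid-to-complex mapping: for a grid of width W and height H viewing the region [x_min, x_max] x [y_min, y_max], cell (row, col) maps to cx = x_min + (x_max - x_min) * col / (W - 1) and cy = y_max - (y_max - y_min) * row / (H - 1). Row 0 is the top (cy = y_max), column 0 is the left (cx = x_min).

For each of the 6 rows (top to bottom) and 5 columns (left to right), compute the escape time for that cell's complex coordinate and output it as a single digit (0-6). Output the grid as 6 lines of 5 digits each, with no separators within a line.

(row=0, col=0): c = -1.0300 + -0.1700i → escape time 6
(row=0, col=1): c = -0.6475 + -0.1700i → escape time 6
(row=0, col=2): c = -0.2650 + -0.1700i → escape time 6
(row=0, col=3): c = 0.1175 + -0.1700i → escape time 6
(row=0, col=4): c = 0.5000 + -0.1700i → escape time 5
(row=1, col=0): c = -1.0300 + -0.3260i → escape time 6
(row=1, col=1): c = -0.6475 + -0.3260i → escape time 6
(row=1, col=2): c = -0.2650 + -0.3260i → escape time 6
(row=1, col=3): c = 0.1175 + -0.3260i → escape time 6
(row=1, col=4): c = 0.5000 + -0.3260i → escape time 6
(row=2, col=0): c = -1.0300 + -0.4820i → escape time 5
(row=2, col=1): c = -0.6475 + -0.4820i → escape time 6
(row=2, col=2): c = -0.2650 + -0.4820i → escape time 6
(row=2, col=3): c = 0.1175 + -0.4820i → escape time 6
(row=2, col=4): c = 0.5000 + -0.4820i → escape time 5
(row=3, col=0): c = -1.0300 + -0.6380i → escape time 4
(row=3, col=1): c = -0.6475 + -0.6380i → escape time 6
(row=3, col=2): c = -0.2650 + -0.6380i → escape time 6
(row=3, col=3): c = 0.1175 + -0.6380i → escape time 6
(row=3, col=4): c = 0.5000 + -0.6380i → escape time 4
(row=4, col=0): c = -1.0300 + -0.7940i → escape time 3
(row=4, col=1): c = -0.6475 + -0.7940i → escape time 4
(row=4, col=2): c = -0.2650 + -0.7940i → escape time 6
(row=4, col=3): c = 0.1175 + -0.7940i → escape time 6
(row=4, col=4): c = 0.5000 + -0.7940i → escape time 3
(row=5, col=0): c = -1.0300 + -0.9500i → escape time 3
(row=5, col=1): c = -0.6475 + -0.9500i → escape time 4
(row=5, col=2): c = -0.2650 + -0.9500i → escape time 6
(row=5, col=3): c = 0.1175 + -0.9500i → escape time 4
(row=5, col=4): c = 0.5000 + -0.9500i → escape time 3

Answer: 66665
66666
56665
46664
34663
34643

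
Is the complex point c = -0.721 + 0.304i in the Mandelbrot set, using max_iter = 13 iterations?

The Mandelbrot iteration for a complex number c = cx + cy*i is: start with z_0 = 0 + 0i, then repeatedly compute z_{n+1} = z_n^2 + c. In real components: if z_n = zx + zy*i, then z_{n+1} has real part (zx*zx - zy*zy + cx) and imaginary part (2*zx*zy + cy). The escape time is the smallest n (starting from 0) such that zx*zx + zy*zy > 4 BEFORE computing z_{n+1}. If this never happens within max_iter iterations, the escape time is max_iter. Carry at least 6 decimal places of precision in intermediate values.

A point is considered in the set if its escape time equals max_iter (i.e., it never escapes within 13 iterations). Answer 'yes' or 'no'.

z_0 = 0 + 0i, c = -0.7210 + 0.3040i
Iter 1: z = -0.7210 + 0.3040i, |z|^2 = 0.6123
Iter 2: z = -0.2936 + -0.1344i, |z|^2 = 0.1042
Iter 3: z = -0.6529 + 0.3829i, |z|^2 = 0.5728
Iter 4: z = -0.4414 + -0.1960i, |z|^2 = 0.2332
Iter 5: z = -0.5646 + 0.4770i, |z|^2 = 0.5463
Iter 6: z = -0.6297 + -0.2346i, |z|^2 = 0.4516
Iter 7: z = -0.3795 + 0.5995i, |z|^2 = 0.5034
Iter 8: z = -0.9364 + -0.1509i, |z|^2 = 0.8996
Iter 9: z = 0.1330 + 0.5867i, |z|^2 = 0.3619
Iter 10: z = -1.0475 + 0.4601i, |z|^2 = 1.3090
Iter 11: z = 0.1646 + -0.6599i, |z|^2 = 0.4626
Iter 12: z = -1.1294 + 0.0868i, |z|^2 = 1.2831
Did not escape in 13 iterations → in set

Answer: yes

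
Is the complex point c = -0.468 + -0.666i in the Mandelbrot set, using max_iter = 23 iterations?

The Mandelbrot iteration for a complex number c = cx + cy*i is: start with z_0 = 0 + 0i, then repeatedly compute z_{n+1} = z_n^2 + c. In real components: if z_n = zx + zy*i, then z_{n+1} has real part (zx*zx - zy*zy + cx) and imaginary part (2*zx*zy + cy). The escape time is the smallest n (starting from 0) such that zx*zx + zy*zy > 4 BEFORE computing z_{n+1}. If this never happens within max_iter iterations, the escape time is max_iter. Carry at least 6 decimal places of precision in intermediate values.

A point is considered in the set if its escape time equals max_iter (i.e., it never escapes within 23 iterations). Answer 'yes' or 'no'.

z_0 = 0 + 0i, c = -0.4680 + -0.6660i
Iter 1: z = -0.4680 + -0.6660i, |z|^2 = 0.6626
Iter 2: z = -0.6925 + -0.0426i, |z|^2 = 0.4814
Iter 3: z = 0.0098 + -0.6070i, |z|^2 = 0.3685
Iter 4: z = -0.8363 + -0.6779i, |z|^2 = 1.1589
Iter 5: z = -0.2281 + 0.4678i, |z|^2 = 0.2709
Iter 6: z = -0.6348 + -0.8794i, |z|^2 = 1.1764
Iter 7: z = -0.8384 + 0.4506i, |z|^2 = 0.9059
Iter 8: z = 0.0319 + -1.4215i, |z|^2 = 2.0217
Iter 9: z = -2.4877 + -0.7566i, |z|^2 = 6.7610
Escaped at iteration 9

Answer: no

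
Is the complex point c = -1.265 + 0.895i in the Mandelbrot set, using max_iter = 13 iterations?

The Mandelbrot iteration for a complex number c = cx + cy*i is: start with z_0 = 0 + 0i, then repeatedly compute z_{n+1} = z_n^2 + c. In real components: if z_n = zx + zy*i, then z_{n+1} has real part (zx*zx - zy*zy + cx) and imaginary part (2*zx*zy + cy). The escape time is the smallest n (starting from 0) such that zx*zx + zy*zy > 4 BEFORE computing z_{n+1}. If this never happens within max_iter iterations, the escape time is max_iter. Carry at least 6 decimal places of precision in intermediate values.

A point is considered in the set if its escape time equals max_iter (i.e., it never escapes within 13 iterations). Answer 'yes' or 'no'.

Answer: no

Derivation:
z_0 = 0 + 0i, c = -1.2650 + 0.8950i
Iter 1: z = -1.2650 + 0.8950i, |z|^2 = 2.4012
Iter 2: z = -0.4658 + -1.3693i, |z|^2 = 2.0921
Iter 3: z = -2.9231 + 2.1707i, |z|^2 = 13.2567
Escaped at iteration 3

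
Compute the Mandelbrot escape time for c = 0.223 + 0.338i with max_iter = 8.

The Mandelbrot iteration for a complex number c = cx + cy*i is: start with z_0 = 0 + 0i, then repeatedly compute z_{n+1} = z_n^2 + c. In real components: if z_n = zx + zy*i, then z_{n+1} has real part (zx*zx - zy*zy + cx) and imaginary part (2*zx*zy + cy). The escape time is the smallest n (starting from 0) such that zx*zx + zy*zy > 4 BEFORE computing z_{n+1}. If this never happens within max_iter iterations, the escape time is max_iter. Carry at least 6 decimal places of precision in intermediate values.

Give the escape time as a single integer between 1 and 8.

Answer: 8

Derivation:
z_0 = 0 + 0i, c = 0.2230 + 0.3380i
Iter 1: z = 0.2230 + 0.3380i, |z|^2 = 0.1640
Iter 2: z = 0.1585 + 0.4887i, |z|^2 = 0.2640
Iter 3: z = 0.0092 + 0.4929i, |z|^2 = 0.2431
Iter 4: z = -0.0199 + 0.3471i, |z|^2 = 0.1209
Iter 5: z = 0.1029 + 0.3242i, |z|^2 = 0.1157
Iter 6: z = 0.1285 + 0.4047i, |z|^2 = 0.1803
Iter 7: z = 0.0757 + 0.4420i, |z|^2 = 0.2011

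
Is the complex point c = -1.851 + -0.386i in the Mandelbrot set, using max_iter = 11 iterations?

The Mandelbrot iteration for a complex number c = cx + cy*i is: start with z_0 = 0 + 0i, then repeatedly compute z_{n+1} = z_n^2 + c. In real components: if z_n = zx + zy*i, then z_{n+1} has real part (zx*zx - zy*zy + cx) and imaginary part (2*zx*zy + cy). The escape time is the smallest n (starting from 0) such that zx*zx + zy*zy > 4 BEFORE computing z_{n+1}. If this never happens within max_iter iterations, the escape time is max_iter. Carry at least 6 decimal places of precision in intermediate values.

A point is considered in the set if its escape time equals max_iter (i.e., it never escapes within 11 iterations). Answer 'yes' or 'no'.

Answer: no

Derivation:
z_0 = 0 + 0i, c = -1.8510 + -0.3860i
Iter 1: z = -1.8510 + -0.3860i, |z|^2 = 3.5752
Iter 2: z = 1.4262 + 1.0430i, |z|^2 = 3.1219
Iter 3: z = -0.9047 + 2.5890i, |z|^2 = 7.5214
Escaped at iteration 3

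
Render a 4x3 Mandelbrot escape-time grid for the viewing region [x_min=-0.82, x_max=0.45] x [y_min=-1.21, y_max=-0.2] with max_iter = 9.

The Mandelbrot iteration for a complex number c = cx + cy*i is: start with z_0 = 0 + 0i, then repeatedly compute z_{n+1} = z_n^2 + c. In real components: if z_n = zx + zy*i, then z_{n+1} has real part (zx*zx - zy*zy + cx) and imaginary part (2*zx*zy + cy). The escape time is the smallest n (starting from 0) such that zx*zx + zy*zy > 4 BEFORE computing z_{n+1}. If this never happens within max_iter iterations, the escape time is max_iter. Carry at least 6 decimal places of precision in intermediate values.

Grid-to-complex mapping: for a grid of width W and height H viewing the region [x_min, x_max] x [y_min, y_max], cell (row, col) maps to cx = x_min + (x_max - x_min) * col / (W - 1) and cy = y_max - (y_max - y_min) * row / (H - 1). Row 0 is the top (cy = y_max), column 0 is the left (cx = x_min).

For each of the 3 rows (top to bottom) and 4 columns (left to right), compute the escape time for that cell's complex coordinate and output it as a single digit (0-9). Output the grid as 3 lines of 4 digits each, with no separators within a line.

Answer: 9997
4894
3332

Derivation:
(row=0, col=0): c = -0.8200 + -0.2000i → escape time 9
(row=0, col=1): c = -0.3967 + -0.2000i → escape time 9
(row=0, col=2): c = 0.0267 + -0.2000i → escape time 9
(row=0, col=3): c = 0.4500 + -0.2000i → escape time 7
(row=1, col=0): c = -0.8200 + -0.7050i → escape time 4
(row=1, col=1): c = -0.3967 + -0.7050i → escape time 8
(row=1, col=2): c = 0.0267 + -0.7050i → escape time 9
(row=1, col=3): c = 0.4500 + -0.7050i → escape time 4
(row=2, col=0): c = -0.8200 + -1.2100i → escape time 3
(row=2, col=1): c = -0.3967 + -1.2100i → escape time 3
(row=2, col=2): c = 0.0267 + -1.2100i → escape time 3
(row=2, col=3): c = 0.4500 + -1.2100i → escape time 2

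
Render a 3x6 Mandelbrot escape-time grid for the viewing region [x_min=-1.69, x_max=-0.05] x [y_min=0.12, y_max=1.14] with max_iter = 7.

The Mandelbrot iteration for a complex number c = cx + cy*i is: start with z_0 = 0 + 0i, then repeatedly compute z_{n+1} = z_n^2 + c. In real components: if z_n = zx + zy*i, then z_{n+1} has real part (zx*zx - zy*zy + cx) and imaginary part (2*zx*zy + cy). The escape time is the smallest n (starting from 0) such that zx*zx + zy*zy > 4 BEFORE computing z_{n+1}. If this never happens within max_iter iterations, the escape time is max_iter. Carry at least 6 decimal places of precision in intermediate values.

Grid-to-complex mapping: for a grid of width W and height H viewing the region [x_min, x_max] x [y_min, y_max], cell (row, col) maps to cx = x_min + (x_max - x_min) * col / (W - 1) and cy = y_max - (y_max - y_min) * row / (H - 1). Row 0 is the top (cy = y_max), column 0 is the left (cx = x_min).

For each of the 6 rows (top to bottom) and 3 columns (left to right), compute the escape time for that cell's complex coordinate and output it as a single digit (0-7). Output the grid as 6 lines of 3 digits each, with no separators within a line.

(row=0, col=0): c = -1.6900 + 1.1400i → escape time 1
(row=0, col=1): c = -0.8700 + 1.1400i → escape time 3
(row=0, col=2): c = -0.0500 + 1.1400i → escape time 4
(row=1, col=0): c = -1.6900 + 0.9360i → escape time 2
(row=1, col=1): c = -0.8700 + 0.9360i → escape time 3
(row=1, col=2): c = -0.0500 + 0.9360i → escape time 7
(row=2, col=0): c = -1.6900 + 0.7320i → escape time 3
(row=2, col=1): c = -0.8700 + 0.7320i → escape time 4
(row=2, col=2): c = -0.0500 + 0.7320i → escape time 7
(row=3, col=0): c = -1.6900 + 0.5280i → escape time 3
(row=3, col=1): c = -0.8700 + 0.5280i → escape time 5
(row=3, col=2): c = -0.0500 + 0.5280i → escape time 7
(row=4, col=0): c = -1.6900 + 0.3240i → escape time 4
(row=4, col=1): c = -0.8700 + 0.3240i → escape time 7
(row=4, col=2): c = -0.0500 + 0.3240i → escape time 7
(row=5, col=0): c = -1.6900 + 0.1200i → escape time 5
(row=5, col=1): c = -0.8700 + 0.1200i → escape time 7
(row=5, col=2): c = -0.0500 + 0.1200i → escape time 7

Answer: 134
237
347
357
477
577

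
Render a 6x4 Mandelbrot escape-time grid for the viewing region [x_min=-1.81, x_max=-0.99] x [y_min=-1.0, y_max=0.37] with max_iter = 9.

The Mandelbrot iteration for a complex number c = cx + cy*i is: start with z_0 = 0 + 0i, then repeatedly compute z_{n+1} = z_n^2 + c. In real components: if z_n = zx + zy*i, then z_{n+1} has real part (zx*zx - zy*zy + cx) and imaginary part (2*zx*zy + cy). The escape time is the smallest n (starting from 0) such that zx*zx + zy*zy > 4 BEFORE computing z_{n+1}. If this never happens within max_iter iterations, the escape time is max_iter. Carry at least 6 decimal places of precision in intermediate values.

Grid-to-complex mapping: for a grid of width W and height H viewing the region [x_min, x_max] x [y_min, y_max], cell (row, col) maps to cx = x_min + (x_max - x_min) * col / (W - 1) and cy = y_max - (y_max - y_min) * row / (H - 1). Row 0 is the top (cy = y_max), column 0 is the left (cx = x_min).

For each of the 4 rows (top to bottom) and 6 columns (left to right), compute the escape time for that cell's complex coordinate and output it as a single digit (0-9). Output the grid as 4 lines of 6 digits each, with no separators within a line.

(row=0, col=0): c = -1.8100 + 0.3700i → escape time 3
(row=0, col=1): c = -1.6460 + 0.3700i → escape time 4
(row=0, col=2): c = -1.4820 + 0.3700i → escape time 4
(row=0, col=3): c = -1.3180 + 0.3700i → escape time 6
(row=0, col=4): c = -1.1540 + 0.3700i → escape time 7
(row=0, col=5): c = -0.9900 + 0.3700i → escape time 8
(row=1, col=0): c = -1.8100 + -0.0867i → escape time 4
(row=1, col=1): c = -1.6460 + -0.0867i → escape time 6
(row=1, col=2): c = -1.4820 + -0.0867i → escape time 7
(row=1, col=3): c = -1.3180 + -0.0867i → escape time 9
(row=1, col=4): c = -1.1540 + -0.0867i → escape time 9
(row=1, col=5): c = -0.9900 + -0.0867i → escape time 9
(row=2, col=0): c = -1.8100 + -0.5433i → escape time 3
(row=2, col=1): c = -1.6460 + -0.5433i → escape time 3
(row=2, col=2): c = -1.4820 + -0.5433i → escape time 3
(row=2, col=3): c = -1.3180 + -0.5433i → escape time 3
(row=2, col=4): c = -1.1540 + -0.5433i → escape time 4
(row=2, col=5): c = -0.9900 + -0.5433i → escape time 5
(row=3, col=0): c = -1.8100 + -1.0000i → escape time 1
(row=3, col=1): c = -1.6460 + -1.0000i → escape time 2
(row=3, col=2): c = -1.4820 + -1.0000i → escape time 3
(row=3, col=3): c = -1.3180 + -1.0000i → escape time 3
(row=3, col=4): c = -1.1540 + -1.0000i → escape time 3
(row=3, col=5): c = -0.9900 + -1.0000i → escape time 3

Answer: 344678
467999
333345
123333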